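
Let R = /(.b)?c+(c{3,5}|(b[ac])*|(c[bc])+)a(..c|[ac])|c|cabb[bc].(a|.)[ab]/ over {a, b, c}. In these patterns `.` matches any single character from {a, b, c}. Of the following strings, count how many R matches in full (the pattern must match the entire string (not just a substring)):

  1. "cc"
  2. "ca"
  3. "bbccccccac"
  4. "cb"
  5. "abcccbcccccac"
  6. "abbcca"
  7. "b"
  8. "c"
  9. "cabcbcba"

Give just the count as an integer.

1 → no match
2 → no match
3 → match
4 → no match
5 → no match
6 → no match
7 → no match
8 → match
9 → no match
Total matched: 2

2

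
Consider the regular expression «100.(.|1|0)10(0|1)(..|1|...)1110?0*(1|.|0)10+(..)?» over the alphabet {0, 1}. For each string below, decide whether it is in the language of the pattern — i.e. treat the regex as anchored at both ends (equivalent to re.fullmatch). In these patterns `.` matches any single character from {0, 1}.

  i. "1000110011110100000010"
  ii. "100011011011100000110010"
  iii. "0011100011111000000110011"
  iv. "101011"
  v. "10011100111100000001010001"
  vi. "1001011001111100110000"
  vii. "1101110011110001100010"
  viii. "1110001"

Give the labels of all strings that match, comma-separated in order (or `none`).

i → match
ii → match
iii → no match — must start with "100"
iv → no match — must start with "100"
v → no match
vi → no match
vii → no match — must start with "100"
viii → no match — must start with "100"

i, ii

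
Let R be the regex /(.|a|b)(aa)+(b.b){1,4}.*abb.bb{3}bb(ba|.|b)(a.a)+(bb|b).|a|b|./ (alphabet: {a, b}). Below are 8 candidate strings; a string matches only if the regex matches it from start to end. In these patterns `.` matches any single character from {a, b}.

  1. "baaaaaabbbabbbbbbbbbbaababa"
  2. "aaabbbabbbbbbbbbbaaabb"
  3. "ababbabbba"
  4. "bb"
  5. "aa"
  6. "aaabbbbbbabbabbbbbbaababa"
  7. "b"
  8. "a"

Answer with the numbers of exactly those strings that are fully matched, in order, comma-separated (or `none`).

1 → match
2 → match
3. "ababbabbba" → no match
4. "bb" → no match
5. "aa" → no match
6 → match
7. "b" → match
8. "a" → match

1, 2, 6, 7, 8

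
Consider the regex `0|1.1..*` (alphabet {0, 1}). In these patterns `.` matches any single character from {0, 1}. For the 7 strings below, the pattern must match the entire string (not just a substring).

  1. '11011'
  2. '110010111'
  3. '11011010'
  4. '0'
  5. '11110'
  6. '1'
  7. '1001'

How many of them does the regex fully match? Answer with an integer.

1. '11011' → no match
2. '110010111' → no match
3. '11011010' → no match
4. '0' → match
5. '11110' → match
6. '1' → no match
7. '1001' → no match
Total matched: 2

2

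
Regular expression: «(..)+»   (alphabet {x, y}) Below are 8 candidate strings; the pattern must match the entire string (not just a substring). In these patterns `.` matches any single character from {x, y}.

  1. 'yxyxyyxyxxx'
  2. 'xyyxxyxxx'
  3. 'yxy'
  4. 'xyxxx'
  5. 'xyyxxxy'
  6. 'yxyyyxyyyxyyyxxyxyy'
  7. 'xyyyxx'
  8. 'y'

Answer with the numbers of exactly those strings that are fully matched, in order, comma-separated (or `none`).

7

1 → no match
2 → no match
3 → no match
4 → no match
5 → no match
6 → no match
7 → match
8 → no match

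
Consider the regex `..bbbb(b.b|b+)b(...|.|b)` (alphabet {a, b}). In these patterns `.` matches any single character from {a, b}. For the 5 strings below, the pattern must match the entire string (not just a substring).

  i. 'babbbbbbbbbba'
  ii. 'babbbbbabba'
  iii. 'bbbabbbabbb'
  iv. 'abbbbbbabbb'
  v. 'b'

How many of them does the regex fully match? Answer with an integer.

3

i → match
ii. 'babbbbbabba' → match
iii. 'bbbabbbabbb' → no match
iv. 'abbbbbbabbb' → match
v. 'b' → no match
Total matched: 3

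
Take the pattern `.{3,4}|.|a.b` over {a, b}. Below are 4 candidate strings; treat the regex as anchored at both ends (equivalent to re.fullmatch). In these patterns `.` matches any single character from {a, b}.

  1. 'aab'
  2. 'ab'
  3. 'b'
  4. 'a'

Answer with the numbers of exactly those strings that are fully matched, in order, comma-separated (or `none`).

1. 'aab' → match
2. 'ab' → no match
3. 'b' → match
4. 'a' → match

1, 3, 4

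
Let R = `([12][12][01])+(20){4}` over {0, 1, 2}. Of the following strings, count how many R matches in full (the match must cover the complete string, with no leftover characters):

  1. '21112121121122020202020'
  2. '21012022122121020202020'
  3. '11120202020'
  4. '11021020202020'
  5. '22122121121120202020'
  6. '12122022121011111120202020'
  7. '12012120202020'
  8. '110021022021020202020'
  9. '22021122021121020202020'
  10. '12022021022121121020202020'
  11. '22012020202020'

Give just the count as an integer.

1 → match
2 → match
3 → match
4 → match
5 → match
6 → match
7 → match
8 → no match
9 → match
10 → match
11 → match
Total matched: 10

10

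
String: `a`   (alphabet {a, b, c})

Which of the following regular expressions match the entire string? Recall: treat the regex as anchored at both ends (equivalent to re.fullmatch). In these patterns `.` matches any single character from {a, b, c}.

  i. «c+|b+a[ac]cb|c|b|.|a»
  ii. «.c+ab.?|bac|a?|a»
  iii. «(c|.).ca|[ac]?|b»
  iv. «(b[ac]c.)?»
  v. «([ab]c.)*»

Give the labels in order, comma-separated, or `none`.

i → match
ii → match
iii → match
iv → no match
v → no match

i, ii, iii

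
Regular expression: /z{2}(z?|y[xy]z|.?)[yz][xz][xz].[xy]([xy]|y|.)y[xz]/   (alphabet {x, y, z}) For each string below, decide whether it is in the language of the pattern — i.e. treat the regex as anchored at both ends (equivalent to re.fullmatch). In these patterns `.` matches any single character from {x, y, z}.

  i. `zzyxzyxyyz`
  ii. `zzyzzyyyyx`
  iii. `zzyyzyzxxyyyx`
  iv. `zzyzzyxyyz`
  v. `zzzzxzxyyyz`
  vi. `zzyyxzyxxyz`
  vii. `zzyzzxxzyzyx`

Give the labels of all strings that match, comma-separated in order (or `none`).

i → match
ii → match
iii → match
iv → match
v → match
vi → match
vii → no match

i, ii, iii, iv, v, vi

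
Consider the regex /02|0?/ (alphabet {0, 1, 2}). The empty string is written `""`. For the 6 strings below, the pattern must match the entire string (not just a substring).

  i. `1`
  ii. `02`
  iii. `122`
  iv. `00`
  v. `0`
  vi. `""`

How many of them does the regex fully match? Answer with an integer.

3

i → no match
ii → match
iii → no match
iv → no match
v → match
vi → match
Total matched: 3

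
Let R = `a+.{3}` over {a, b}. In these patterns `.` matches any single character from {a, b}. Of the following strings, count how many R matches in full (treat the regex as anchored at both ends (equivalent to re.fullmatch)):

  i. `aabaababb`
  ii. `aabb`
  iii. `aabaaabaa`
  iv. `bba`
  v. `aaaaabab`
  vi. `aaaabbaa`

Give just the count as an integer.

2

i → no match
ii → match
iii → no match
iv → no match — must start with `a`
v → match
vi → no match
Total matched: 2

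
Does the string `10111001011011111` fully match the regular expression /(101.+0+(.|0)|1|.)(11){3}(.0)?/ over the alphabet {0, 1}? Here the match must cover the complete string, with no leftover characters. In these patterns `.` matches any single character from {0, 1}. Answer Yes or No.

No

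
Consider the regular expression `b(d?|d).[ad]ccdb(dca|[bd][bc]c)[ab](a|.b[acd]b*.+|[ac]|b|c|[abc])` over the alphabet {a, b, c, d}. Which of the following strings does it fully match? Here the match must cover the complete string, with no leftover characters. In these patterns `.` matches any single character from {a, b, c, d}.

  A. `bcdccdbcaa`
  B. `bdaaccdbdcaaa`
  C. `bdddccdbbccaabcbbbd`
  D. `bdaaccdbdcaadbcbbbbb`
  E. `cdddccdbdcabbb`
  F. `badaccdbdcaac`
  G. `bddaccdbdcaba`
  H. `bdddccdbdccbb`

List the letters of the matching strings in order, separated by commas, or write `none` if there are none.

B, C, D, G, H

A. `bcdccdbcaa` → no match
B → match
C → match
D → match
E → no match — must start with `b`
F → no match
G → match
H → match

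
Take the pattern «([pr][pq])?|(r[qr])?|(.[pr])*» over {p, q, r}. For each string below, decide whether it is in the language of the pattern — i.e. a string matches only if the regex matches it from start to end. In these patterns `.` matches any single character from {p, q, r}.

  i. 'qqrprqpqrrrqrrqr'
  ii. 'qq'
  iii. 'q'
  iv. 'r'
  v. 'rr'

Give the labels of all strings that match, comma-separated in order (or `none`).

v

i → no match
ii → no match
iii → no match
iv → no match
v → match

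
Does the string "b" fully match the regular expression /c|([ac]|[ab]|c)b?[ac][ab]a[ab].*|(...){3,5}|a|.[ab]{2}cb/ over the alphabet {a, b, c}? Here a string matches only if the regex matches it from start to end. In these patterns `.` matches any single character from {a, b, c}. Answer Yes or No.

No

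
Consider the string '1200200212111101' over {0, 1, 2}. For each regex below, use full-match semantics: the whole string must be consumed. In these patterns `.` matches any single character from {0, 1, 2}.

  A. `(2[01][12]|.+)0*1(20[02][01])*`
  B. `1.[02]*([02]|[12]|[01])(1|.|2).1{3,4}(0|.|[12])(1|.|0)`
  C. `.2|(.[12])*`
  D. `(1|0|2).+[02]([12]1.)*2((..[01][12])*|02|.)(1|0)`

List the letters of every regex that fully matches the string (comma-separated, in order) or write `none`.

A → match
B → match
C → no match
D → no match

A, B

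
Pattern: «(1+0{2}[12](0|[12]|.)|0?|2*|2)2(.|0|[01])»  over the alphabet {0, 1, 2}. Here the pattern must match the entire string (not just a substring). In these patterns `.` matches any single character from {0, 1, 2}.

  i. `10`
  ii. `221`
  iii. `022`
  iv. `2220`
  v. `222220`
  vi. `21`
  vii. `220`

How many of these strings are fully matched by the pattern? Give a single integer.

i → no match
ii → match
iii → match
iv → match
v → match
vi → match
vii → match
Total matched: 6

6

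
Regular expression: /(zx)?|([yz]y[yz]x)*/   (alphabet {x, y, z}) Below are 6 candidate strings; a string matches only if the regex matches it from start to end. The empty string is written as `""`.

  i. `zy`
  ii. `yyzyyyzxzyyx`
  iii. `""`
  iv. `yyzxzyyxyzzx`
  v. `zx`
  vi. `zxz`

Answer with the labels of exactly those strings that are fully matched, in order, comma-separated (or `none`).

i → no match
ii → no match
iii → match
iv → no match
v → match
vi → no match

iii, v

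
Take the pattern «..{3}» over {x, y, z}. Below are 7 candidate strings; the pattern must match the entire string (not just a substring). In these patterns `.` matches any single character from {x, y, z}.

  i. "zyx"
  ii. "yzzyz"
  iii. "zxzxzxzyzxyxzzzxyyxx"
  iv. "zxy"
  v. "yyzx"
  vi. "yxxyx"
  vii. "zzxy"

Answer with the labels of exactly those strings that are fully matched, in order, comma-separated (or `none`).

v, vii

i → no match
ii → no match
iii → no match
iv → no match
v → match
vi → no match
vii → match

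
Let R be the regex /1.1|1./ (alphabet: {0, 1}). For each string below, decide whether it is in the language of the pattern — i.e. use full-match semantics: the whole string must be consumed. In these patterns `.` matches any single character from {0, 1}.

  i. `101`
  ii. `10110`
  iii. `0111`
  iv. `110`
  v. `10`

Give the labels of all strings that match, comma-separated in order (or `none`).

i, v

i → match
ii → no match
iii → no match — must start with `1`
iv → no match
v → match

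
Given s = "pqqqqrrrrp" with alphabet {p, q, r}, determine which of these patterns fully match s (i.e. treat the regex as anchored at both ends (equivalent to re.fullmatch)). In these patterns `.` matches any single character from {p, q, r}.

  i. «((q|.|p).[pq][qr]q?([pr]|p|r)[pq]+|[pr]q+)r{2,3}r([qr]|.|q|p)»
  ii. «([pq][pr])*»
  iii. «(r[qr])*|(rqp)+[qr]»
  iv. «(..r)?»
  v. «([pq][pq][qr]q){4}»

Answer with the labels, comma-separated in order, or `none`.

i

i → match
ii → no match
iii → no match
iv → no match
v → no match — must end with "q"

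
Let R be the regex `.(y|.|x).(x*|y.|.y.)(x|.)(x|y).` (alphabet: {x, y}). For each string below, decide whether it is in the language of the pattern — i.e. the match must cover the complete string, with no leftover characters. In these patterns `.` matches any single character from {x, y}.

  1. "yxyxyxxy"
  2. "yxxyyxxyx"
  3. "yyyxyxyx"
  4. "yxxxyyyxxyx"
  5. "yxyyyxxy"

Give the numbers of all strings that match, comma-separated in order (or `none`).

1 → no match
2 → match
3 → no match
4 → no match
5 → match

2, 5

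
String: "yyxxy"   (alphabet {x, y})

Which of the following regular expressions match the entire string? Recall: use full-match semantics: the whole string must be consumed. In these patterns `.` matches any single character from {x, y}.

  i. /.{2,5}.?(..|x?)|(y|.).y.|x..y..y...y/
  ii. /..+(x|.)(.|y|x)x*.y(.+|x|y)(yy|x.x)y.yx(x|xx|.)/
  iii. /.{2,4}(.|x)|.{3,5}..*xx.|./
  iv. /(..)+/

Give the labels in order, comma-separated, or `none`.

i, iii

i → match
ii → no match
iii → match
iv → no match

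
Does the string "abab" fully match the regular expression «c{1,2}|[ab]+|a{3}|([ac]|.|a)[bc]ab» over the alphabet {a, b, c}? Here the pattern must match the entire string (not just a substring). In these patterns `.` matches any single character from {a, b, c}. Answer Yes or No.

Yes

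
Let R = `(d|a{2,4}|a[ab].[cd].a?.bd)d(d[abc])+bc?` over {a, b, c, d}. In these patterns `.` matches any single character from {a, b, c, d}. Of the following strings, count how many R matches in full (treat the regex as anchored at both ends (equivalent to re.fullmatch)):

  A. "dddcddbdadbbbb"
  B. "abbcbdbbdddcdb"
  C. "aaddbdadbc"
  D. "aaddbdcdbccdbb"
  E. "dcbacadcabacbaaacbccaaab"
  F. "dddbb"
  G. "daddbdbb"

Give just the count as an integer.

A → no match
B → no match
C. "aaddbdadbc" → no match
D → no match
E → no match
F. "dddbb" → match
G. "daddbdbb" → no match
Total matched: 1

1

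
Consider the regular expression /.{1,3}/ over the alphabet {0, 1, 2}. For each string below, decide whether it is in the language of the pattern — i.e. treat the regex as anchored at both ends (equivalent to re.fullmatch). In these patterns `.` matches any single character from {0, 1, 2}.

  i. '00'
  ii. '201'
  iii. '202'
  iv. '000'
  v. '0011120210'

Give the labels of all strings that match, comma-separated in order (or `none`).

i → match
ii → match
iii → match
iv → match
v → no match

i, ii, iii, iv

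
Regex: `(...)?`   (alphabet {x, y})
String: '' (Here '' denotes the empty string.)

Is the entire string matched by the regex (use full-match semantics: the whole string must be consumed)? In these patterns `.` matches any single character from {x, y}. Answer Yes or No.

Yes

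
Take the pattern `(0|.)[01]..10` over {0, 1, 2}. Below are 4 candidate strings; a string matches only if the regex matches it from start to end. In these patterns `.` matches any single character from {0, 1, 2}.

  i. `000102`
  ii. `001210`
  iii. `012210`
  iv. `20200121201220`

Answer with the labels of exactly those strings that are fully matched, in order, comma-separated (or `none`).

i → no match — must end with `10`
ii → match
iii → match
iv → no match — must end with `10`

ii, iii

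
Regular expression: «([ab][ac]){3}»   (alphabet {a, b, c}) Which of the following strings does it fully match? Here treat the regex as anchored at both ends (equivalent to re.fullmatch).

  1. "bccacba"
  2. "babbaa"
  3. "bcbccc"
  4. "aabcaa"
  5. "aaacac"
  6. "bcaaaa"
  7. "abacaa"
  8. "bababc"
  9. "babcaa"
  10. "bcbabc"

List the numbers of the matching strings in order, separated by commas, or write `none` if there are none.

4, 5, 6, 8, 9, 10

1 → no match
2 → no match
3 → no match
4 → match
5 → match
6 → match
7 → no match
8 → match
9 → match
10 → match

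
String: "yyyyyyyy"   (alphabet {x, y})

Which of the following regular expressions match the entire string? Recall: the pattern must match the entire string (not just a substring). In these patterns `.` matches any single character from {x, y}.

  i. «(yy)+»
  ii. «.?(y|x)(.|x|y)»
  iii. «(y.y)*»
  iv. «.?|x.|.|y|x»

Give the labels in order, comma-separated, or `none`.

i

i → match
ii → no match
iii → no match
iv → no match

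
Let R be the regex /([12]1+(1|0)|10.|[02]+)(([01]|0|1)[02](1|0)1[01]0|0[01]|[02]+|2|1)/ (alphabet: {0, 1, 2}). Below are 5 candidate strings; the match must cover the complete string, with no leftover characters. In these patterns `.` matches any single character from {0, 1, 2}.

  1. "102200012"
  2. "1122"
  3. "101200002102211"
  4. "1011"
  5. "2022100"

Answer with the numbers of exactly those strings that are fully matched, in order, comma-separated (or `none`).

4

1 → no match
2 → no match
3 → no match
4 → match
5 → no match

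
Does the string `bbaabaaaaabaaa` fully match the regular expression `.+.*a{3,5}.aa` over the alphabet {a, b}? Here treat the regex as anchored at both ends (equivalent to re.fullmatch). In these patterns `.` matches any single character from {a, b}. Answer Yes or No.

No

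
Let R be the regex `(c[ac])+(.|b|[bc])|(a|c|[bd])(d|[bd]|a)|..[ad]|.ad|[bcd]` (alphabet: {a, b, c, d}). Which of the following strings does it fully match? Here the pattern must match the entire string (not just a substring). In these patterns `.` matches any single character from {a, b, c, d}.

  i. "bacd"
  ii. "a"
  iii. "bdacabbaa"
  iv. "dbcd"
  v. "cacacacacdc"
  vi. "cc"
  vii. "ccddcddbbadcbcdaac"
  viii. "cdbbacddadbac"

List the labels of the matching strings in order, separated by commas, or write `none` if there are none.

i → no match
ii → no match
iii → no match
iv → no match
v → no match
vi → no match
vii → no match
viii → no match

none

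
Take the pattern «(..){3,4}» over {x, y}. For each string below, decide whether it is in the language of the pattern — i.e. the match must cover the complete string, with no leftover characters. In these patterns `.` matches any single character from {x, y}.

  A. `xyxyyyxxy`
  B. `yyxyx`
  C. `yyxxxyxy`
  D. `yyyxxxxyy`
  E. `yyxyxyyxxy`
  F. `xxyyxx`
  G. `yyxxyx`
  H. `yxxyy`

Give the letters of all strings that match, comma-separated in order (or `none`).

A → no match
B → no match
C → match
D → no match
E → no match
F → match
G → match
H → no match

C, F, G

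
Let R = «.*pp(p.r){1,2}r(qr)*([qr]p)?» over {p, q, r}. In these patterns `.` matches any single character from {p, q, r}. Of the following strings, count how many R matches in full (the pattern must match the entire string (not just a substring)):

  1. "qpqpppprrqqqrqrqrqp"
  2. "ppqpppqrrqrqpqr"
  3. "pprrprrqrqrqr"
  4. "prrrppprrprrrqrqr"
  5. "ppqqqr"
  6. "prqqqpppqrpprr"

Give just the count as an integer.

1 → no match
2 → no match
3 → no match
4 → match
5. "ppqqqr" → no match
6 → match
Total matched: 2

2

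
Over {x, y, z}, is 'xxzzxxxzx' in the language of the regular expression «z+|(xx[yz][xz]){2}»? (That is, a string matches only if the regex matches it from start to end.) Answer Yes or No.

No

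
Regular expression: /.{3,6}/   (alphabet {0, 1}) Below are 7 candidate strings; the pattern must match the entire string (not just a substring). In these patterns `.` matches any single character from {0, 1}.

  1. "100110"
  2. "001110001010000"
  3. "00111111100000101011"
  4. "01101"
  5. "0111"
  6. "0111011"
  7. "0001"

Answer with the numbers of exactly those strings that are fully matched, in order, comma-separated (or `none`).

1 → match
2 → no match
3 → no match
4 → match
5 → match
6 → no match
7 → match

1, 4, 5, 7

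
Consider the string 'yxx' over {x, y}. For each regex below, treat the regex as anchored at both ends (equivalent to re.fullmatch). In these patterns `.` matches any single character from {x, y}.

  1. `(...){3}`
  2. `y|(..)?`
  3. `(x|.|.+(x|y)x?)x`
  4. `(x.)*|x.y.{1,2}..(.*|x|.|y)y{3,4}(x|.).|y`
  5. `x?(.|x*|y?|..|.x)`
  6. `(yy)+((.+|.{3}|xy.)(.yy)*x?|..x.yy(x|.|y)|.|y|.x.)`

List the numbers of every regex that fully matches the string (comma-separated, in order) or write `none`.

1 → no match
2 → no match
3 → match
4 → no match
5 → no match
6 → no match — must start with 'yy'

3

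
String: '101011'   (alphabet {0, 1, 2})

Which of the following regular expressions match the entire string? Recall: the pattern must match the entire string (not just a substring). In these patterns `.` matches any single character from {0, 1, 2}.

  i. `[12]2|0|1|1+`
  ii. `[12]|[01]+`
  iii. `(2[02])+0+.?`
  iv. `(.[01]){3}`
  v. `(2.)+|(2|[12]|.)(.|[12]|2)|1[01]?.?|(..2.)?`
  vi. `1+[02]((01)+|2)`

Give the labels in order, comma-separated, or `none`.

i → no match
ii → match
iii → no match — must start with '2'
iv → match
v → no match
vi → no match

ii, iv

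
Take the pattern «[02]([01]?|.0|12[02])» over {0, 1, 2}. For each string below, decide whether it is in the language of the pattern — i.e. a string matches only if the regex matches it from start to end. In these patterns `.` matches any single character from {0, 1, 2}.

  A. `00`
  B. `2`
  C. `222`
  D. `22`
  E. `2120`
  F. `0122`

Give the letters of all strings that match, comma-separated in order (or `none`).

A, B, E, F

A → match
B → match
C → no match
D → no match
E → match
F → match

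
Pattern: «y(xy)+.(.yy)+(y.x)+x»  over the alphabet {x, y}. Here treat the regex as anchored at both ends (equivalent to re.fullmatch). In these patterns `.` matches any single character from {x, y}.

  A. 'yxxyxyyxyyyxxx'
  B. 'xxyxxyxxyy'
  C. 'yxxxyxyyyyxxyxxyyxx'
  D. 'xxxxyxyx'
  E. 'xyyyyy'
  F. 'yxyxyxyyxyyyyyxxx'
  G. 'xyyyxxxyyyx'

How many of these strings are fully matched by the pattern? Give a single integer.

A → no match — must start with 'yxy'
B. 'xxyxxyxxyy' → no match — must start with 'yxy'
C → no match — must start with 'yxy'
D. 'xxxxyxyx' → no match — must start with 'yxy'
E. 'xyyyyy' → no match — must start with 'yxy'
F → no match
G. 'xyyyxxxyyyx' → no match — must start with 'yxy'
Total matched: 0

0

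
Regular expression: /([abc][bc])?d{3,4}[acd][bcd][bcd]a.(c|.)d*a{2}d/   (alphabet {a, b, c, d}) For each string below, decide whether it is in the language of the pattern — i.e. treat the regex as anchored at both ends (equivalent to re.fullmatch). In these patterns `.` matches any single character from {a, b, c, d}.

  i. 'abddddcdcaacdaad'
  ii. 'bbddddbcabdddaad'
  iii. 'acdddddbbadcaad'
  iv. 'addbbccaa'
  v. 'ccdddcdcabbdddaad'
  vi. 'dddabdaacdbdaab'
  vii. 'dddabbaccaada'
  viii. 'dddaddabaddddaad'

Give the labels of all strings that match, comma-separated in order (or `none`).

i → match
ii → match
iii → match
iv → no match — must end with 'ad'
v → match
vi → no match — must end with 'ad'
vii → no match — must end with 'ad'
viii → match

i, ii, iii, v, viii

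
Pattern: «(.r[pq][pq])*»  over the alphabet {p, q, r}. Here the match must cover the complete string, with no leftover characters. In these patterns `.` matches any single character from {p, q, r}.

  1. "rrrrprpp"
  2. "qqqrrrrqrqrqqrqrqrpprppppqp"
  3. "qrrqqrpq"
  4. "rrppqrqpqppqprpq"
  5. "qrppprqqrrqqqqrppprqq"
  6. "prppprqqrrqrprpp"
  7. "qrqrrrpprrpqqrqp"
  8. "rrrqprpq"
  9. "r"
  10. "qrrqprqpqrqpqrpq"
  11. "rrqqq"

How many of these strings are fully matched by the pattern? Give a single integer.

1. "rrrrprpp" → no match
2 → no match
3. "qrrqqrpq" → no match
4 → no match
5 → no match
6 → no match
7 → no match
8. "rrrqprpq" → no match
9. "r" → no match
10 → no match
11. "rrqqq" → no match
Total matched: 0

0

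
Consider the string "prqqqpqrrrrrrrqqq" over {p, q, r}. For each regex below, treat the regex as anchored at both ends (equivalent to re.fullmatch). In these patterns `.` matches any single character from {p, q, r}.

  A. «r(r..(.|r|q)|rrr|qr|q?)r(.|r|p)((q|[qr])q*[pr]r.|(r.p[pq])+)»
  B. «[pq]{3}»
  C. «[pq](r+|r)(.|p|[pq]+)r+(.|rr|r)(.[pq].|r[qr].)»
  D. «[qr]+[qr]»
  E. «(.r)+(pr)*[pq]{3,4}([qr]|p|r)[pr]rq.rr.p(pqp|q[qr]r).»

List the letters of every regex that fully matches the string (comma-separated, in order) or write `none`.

C

A → no match — must start with "r"
B → no match
C → match
D → no match
E → no match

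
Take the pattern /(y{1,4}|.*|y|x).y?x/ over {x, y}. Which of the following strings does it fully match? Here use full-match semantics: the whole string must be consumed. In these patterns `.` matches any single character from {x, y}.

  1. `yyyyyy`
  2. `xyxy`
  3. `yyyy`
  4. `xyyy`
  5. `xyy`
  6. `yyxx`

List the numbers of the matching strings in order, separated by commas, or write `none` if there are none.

1 → no match — must end with `x`
2 → no match — must end with `x`
3 → no match — must end with `x`
4 → no match — must end with `x`
5 → no match — must end with `x`
6 → match

6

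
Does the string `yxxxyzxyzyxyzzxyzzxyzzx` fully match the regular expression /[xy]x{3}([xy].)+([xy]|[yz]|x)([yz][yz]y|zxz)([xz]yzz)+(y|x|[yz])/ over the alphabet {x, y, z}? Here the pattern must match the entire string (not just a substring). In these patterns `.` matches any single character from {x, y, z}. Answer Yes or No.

Yes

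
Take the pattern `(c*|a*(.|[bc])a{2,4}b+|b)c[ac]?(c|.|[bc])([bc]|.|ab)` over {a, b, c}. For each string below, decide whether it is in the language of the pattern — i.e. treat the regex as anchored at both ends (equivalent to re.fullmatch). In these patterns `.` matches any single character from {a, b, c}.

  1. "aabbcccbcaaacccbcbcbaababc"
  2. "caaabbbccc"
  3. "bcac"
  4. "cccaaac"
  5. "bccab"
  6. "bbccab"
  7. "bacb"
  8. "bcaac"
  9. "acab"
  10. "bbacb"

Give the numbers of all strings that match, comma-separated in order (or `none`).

1 → no match
2 → match
3 → match
4 → no match
5 → match
6 → no match
7 → no match
8 → match
9 → no match
10 → no match

2, 3, 5, 8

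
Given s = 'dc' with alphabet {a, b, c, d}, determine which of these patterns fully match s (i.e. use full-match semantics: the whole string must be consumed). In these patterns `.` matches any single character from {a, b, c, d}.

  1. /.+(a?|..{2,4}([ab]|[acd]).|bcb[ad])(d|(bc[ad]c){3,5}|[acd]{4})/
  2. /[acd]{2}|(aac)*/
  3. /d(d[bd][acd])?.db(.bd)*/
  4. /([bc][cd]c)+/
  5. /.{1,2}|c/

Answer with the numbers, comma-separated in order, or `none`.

1 → no match
2 → match
3 → no match
4 → no match
5 → match

2, 5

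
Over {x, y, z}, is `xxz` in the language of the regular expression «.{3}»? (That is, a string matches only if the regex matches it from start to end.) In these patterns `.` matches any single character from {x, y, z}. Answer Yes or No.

Yes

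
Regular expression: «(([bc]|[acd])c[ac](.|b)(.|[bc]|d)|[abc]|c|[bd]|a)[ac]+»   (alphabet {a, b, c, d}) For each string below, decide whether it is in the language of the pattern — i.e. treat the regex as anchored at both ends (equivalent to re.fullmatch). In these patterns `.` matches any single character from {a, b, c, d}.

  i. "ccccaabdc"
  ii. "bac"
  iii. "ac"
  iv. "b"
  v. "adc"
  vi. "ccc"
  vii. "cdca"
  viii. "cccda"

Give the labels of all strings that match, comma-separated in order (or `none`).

ii, iii, vi

i → no match
ii → match
iii → match
iv → no match
v → no match
vi → match
vii → no match
viii → no match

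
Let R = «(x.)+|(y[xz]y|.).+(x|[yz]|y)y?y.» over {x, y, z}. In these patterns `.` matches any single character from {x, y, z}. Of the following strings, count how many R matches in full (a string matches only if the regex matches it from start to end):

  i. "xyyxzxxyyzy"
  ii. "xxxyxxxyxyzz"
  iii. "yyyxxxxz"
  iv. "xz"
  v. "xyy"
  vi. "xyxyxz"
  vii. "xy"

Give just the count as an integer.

3

i. "xyyxzxxyyzy" → no match
ii. "xxxyxxxyxyzz" → no match
iii. "yyyxxxxz" → no match
iv. "xz" → match
v. "xyy" → no match
vi. "xyxyxz" → match
vii. "xy" → match
Total matched: 3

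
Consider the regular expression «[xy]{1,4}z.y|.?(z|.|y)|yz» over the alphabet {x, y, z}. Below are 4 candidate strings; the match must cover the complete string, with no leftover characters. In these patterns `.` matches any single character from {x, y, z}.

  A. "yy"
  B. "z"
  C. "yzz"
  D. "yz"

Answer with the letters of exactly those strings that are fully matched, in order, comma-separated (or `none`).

A, B, D

A → match
B → match
C → no match
D → match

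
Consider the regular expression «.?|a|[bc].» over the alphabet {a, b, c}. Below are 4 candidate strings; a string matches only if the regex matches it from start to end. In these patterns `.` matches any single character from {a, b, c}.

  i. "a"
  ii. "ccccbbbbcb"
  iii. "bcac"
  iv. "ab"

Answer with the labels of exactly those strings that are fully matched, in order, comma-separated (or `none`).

i

i → match
ii → no match
iii → no match
iv → no match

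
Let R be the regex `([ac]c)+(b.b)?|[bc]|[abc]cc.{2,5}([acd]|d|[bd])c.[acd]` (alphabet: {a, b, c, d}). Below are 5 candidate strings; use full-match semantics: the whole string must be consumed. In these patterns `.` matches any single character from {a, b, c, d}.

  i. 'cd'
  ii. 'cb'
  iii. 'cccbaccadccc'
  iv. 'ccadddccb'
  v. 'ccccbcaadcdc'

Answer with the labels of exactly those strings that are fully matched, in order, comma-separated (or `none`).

i → no match
ii → no match
iii → match
iv → no match
v → match

iii, v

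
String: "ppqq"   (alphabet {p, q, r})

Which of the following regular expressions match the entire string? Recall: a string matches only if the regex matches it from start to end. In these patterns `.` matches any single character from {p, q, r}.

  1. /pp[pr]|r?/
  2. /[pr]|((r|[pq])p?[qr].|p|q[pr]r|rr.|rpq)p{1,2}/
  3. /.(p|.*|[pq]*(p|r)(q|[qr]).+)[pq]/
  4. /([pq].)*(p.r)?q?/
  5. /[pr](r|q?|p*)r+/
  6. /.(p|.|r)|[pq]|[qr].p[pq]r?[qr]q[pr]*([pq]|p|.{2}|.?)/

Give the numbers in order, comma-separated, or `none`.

3, 4

1 → no match
2 → no match
3 → match
4 → match
5 → no match — must end with "r"
6 → no match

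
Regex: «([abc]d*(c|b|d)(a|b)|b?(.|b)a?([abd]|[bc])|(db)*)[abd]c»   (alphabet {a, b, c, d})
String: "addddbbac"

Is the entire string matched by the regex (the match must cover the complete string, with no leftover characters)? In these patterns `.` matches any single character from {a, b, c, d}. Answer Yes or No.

Yes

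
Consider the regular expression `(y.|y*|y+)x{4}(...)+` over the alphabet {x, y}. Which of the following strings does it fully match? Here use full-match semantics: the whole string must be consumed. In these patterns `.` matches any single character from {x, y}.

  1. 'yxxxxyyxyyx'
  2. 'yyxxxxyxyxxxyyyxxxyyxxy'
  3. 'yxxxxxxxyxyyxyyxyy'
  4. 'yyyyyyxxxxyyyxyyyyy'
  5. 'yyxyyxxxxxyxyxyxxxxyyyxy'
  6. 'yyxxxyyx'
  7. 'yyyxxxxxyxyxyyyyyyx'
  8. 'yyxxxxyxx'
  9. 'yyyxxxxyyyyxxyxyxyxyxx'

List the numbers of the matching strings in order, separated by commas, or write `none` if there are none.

1, 3, 4, 7, 8, 9

1 → match
2 → no match
3 → match
4 → match
5 → no match
6 → no match
7 → match
8 → match
9 → match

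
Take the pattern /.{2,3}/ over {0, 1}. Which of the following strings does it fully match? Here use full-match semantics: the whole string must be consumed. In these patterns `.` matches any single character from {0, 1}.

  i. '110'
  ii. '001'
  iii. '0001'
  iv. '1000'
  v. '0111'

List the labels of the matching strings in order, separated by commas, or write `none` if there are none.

i. '110' → match
ii. '001' → match
iii. '0001' → no match
iv. '1000' → no match
v. '0111' → no match

i, ii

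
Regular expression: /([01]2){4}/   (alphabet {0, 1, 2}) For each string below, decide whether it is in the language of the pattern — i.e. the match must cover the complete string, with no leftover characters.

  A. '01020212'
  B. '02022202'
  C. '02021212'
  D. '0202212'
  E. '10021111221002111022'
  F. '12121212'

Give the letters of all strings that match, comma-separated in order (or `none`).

A → no match
B → no match
C → match
D → no match
E → no match
F → match

C, F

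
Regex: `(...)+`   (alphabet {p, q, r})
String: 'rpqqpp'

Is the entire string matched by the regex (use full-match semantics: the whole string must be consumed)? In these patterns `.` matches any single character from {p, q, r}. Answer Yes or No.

Yes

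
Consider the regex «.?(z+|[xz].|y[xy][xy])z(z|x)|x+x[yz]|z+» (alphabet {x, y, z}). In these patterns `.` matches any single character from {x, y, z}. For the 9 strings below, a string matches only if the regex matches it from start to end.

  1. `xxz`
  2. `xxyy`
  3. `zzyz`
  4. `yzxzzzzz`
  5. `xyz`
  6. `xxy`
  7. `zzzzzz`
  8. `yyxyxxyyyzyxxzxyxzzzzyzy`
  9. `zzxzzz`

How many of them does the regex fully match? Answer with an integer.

1 → match
2 → no match
3 → no match
4 → no match
5 → no match
6 → match
7 → match
8 → no match
9 → no match
Total matched: 3

3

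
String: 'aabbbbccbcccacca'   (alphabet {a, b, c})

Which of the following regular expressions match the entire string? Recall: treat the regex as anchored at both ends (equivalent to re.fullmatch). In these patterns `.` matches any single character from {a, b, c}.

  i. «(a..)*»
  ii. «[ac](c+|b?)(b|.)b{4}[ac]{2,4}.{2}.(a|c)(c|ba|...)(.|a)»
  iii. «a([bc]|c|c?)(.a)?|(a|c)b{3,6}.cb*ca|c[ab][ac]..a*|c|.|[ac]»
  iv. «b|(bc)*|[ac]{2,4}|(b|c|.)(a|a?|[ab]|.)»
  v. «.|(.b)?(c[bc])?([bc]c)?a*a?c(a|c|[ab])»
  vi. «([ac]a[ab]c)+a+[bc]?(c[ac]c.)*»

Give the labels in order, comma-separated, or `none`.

i → no match
ii → match
iii → no match
iv → no match
v → no match
vi → no match

ii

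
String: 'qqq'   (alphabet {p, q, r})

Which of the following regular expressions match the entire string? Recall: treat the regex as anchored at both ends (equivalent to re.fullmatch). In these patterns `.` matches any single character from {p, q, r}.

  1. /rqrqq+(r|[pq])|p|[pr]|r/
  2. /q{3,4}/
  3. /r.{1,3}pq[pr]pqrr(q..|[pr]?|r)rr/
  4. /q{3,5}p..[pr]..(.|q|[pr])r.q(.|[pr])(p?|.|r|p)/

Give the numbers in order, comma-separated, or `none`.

2

1 → no match
2 → match
3 → no match — must start with 'r'
4 → no match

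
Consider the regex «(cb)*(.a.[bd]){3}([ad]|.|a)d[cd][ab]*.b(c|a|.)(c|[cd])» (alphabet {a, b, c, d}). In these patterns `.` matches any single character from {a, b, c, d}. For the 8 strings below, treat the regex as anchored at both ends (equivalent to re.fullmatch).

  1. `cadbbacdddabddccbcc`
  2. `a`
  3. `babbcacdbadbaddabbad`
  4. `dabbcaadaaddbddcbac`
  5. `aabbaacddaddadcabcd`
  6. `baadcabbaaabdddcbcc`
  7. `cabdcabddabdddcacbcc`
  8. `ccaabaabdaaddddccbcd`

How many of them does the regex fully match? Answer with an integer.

1 → no match
2 → no match
3 → match
4 → match
5 → match
6 → match
7 → match
8 → no match
Total matched: 5

5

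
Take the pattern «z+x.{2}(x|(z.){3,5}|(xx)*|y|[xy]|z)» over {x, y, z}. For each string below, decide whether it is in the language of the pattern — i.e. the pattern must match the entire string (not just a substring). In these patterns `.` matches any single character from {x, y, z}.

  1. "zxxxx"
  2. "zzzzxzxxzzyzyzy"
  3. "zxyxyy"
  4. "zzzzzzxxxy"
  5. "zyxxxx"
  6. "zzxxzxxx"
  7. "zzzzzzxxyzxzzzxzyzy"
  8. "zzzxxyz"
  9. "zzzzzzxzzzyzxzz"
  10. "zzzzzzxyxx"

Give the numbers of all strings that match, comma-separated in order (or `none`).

1 → match
2 → no match
3 → no match
4 → match
5 → no match
6 → no match
7 → match
8 → match
9 → match
10 → match

1, 4, 7, 8, 9, 10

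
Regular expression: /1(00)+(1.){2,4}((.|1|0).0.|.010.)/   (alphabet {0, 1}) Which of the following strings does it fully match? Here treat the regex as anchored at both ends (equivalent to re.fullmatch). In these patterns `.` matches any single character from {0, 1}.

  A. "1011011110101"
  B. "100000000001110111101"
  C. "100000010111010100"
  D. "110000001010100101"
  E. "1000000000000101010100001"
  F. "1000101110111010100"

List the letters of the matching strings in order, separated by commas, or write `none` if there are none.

A → no match — must start with "100"
B → match
C → match
D → no match — must start with "100"
E → match
F → no match

B, C, E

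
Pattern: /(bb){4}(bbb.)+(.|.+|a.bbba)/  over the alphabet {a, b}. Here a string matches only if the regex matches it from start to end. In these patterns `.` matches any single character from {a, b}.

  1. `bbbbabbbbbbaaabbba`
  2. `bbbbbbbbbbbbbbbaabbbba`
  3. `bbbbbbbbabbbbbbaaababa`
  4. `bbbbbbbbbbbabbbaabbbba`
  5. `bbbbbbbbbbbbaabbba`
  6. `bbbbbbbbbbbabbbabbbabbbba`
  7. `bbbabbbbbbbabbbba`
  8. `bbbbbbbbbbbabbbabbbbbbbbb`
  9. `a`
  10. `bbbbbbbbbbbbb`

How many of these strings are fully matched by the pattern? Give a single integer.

1 → no match
2 → match
3 → no match
4 → match
5 → match
6 → match
7 → no match
8 → match
9 → no match — must start with `bb`
10 → match
Total matched: 6

6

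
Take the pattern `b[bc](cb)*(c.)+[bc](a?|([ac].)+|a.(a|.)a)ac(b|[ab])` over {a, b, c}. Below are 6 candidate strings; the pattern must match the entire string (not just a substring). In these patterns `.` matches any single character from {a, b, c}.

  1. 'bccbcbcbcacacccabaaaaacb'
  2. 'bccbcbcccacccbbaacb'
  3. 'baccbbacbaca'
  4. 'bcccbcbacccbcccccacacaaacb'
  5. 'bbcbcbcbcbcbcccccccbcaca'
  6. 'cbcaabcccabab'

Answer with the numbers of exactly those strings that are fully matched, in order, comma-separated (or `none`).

1 → match
2 → match
3 → no match
4 → no match
5 → match
6 → no match — must start with 'b'

1, 2, 5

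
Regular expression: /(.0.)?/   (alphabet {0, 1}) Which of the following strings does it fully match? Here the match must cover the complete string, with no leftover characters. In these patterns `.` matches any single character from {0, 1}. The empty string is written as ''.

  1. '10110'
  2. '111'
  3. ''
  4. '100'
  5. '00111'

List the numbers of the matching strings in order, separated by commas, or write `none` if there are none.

1 → no match
2 → no match
3 → match
4 → match
5 → no match

3, 4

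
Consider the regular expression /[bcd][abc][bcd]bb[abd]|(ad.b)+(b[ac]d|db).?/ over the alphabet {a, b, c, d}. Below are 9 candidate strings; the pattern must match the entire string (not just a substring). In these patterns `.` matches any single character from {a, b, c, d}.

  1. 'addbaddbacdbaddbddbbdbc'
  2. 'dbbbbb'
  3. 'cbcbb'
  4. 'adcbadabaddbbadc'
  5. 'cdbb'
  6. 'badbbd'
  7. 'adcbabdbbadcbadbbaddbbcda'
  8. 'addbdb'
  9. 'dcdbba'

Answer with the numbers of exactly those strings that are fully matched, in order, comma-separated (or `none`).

2, 4, 6, 8, 9

1 → no match
2. 'dbbbbb' → match
3. 'cbcbb' → no match
4 → match
5. 'cdbb' → no match
6. 'badbbd' → match
7 → no match
8. 'addbdb' → match
9. 'dcdbba' → match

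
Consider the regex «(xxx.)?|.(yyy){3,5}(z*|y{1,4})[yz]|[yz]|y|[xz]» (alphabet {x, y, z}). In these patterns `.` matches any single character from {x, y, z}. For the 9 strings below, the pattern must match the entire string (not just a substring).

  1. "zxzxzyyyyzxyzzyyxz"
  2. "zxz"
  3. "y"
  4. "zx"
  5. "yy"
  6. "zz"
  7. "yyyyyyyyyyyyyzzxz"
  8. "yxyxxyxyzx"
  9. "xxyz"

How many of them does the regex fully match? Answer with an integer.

1

1 → no match
2 → no match
3 → match
4 → no match
5 → no match
6 → no match
7 → no match
8 → no match
9 → no match
Total matched: 1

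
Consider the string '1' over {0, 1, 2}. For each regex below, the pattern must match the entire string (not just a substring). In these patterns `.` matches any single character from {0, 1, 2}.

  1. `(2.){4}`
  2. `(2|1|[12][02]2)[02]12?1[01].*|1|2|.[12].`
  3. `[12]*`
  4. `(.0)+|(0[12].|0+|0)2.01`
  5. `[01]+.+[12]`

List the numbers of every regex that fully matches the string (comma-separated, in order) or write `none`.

1 → no match — must start with '2'
2 → match
3 → match
4 → no match
5 → no match

2, 3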